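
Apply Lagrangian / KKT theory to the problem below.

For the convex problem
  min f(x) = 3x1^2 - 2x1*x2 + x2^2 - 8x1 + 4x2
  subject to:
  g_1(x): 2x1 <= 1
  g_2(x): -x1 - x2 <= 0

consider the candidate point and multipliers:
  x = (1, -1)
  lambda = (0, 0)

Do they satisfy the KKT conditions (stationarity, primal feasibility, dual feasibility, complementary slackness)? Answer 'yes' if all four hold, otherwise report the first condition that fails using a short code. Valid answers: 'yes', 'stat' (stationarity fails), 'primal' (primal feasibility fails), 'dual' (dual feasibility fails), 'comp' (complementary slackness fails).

Gradient of f: grad f(x) = Q x + c = (0, 0)
Constraint values g_i(x) = a_i^T x - b_i:
  g_1((1, -1)) = 1
  g_2((1, -1)) = 0
Stationarity residual: grad f(x) + sum_i lambda_i a_i = (0, 0)
  -> stationarity OK
Primal feasibility (all g_i <= 0): FAILS
Dual feasibility (all lambda_i >= 0): OK
Complementary slackness (lambda_i * g_i(x) = 0 for all i): OK

Verdict: the first failing condition is primal_feasibility -> primal.

primal


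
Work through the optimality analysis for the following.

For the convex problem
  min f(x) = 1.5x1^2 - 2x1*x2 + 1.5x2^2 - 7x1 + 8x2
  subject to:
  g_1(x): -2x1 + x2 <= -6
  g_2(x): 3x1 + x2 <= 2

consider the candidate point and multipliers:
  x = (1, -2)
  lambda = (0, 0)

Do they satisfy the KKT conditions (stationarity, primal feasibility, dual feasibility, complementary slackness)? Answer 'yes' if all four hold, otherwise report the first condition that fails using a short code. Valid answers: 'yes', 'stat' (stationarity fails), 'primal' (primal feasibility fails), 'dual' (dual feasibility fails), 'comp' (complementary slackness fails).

Gradient of f: grad f(x) = Q x + c = (0, 0)
Constraint values g_i(x) = a_i^T x - b_i:
  g_1((1, -2)) = 2
  g_2((1, -2)) = -1
Stationarity residual: grad f(x) + sum_i lambda_i a_i = (0, 0)
  -> stationarity OK
Primal feasibility (all g_i <= 0): FAILS
Dual feasibility (all lambda_i >= 0): OK
Complementary slackness (lambda_i * g_i(x) = 0 for all i): OK

Verdict: the first failing condition is primal_feasibility -> primal.

primal


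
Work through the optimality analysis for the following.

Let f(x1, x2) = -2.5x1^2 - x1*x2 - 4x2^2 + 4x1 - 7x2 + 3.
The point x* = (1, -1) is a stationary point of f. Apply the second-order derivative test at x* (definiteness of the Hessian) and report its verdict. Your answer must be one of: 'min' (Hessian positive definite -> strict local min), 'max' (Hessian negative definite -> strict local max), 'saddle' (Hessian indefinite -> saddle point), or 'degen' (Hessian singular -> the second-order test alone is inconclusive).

Compute the Hessian H = grad^2 f:
  H = [[-5, -1], [-1, -8]]
Verify stationarity: grad f(x*) = H x* + g = (0, 0).
Eigenvalues of H: -8.3028, -4.6972.
Both eigenvalues < 0, so H is negative definite -> x* is a strict local max.

max


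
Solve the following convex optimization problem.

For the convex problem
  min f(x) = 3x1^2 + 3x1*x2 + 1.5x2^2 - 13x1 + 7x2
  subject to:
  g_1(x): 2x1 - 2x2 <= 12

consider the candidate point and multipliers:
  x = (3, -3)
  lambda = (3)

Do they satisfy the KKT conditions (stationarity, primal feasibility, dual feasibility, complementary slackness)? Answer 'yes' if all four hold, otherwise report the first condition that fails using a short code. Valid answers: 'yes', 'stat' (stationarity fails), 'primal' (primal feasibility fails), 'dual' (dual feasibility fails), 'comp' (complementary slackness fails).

Gradient of f: grad f(x) = Q x + c = (-4, 7)
Constraint values g_i(x) = a_i^T x - b_i:
  g_1((3, -3)) = 0
Stationarity residual: grad f(x) + sum_i lambda_i a_i = (2, 1)
  -> stationarity FAILS
Primal feasibility (all g_i <= 0): OK
Dual feasibility (all lambda_i >= 0): OK
Complementary slackness (lambda_i * g_i(x) = 0 for all i): OK

Verdict: the first failing condition is stationarity -> stat.

stat


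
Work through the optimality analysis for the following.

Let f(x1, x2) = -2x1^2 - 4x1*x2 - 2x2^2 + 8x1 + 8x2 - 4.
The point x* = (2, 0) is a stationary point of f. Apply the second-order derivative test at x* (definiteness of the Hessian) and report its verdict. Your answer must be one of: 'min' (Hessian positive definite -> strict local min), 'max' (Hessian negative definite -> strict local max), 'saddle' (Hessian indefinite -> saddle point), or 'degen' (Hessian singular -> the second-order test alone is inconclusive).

Compute the Hessian H = grad^2 f:
  H = [[-4, -4], [-4, -4]]
Verify stationarity: grad f(x*) = H x* + g = (0, 0).
Eigenvalues of H: -8, 0.
H has a zero eigenvalue (singular; negative semidefinite but not definite), so H is neither positive definite, negative definite, nor indefinite. The second-order test alone is inconclusive -> degen.
(Indeed, f is constant along the null direction of H through x*, so x* is not a strict local extremum.)

degen


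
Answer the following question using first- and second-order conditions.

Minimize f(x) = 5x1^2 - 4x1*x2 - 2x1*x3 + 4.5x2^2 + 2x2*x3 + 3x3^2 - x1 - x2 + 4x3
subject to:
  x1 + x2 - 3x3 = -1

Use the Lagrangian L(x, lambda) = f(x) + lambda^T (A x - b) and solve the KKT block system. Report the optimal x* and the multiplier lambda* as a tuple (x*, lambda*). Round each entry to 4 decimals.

Form the Lagrangian:
  L(x, lambda) = (1/2) x^T Q x + c^T x + lambda^T (A x - b)
Stationarity (grad_x L = 0): Q x + c + A^T lambda = 0.
Primal feasibility: A x = b.

This gives the KKT block system:
  [ Q   A^T ] [ x     ]   [-c ]
  [ A    0  ] [ lambda ] = [ b ]

Solving the linear system:
  x*      = (-0.1007, -0.182, 0.2391)
  lambda* = (1.7573)
  f(x*)   = 1.4982

x* = (-0.1007, -0.182, 0.2391), lambda* = (1.7573)


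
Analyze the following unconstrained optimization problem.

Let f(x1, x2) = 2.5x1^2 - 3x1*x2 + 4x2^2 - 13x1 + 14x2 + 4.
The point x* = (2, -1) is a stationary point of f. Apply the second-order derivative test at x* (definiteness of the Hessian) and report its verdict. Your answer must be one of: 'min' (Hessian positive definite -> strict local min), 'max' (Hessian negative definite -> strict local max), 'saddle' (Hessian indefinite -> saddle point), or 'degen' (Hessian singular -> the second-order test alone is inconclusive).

Compute the Hessian H = grad^2 f:
  H = [[5, -3], [-3, 8]]
Verify stationarity: grad f(x*) = H x* + g = (0, 0).
Eigenvalues of H: 3.1459, 9.8541.
Both eigenvalues > 0, so H is positive definite -> x* is a strict local min.

min


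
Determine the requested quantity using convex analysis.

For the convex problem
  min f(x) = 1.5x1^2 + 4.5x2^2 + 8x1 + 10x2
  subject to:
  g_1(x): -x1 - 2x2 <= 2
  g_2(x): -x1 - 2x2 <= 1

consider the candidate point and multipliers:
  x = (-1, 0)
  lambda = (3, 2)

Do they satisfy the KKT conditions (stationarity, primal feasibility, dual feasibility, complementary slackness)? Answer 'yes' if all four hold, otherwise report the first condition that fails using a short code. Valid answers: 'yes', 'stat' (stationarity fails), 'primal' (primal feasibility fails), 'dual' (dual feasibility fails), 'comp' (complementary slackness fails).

Gradient of f: grad f(x) = Q x + c = (5, 10)
Constraint values g_i(x) = a_i^T x - b_i:
  g_1((-1, 0)) = -1
  g_2((-1, 0)) = 0
Stationarity residual: grad f(x) + sum_i lambda_i a_i = (0, 0)
  -> stationarity OK
Primal feasibility (all g_i <= 0): OK
Dual feasibility (all lambda_i >= 0): OK
Complementary slackness (lambda_i * g_i(x) = 0 for all i): FAILS

Verdict: the first failing condition is complementary_slackness -> comp.

comp


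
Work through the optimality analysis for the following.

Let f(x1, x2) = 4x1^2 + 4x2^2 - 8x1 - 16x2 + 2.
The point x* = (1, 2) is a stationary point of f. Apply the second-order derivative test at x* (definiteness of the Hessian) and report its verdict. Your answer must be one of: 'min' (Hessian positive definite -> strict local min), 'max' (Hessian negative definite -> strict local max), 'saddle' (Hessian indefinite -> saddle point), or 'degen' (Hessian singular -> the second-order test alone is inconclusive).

Compute the Hessian H = grad^2 f:
  H = [[8, 0], [0, 8]]
Verify stationarity: grad f(x*) = H x* + g = (0, 0).
Eigenvalues of H: 8, 8.
Both eigenvalues > 0, so H is positive definite -> x* is a strict local min.

min


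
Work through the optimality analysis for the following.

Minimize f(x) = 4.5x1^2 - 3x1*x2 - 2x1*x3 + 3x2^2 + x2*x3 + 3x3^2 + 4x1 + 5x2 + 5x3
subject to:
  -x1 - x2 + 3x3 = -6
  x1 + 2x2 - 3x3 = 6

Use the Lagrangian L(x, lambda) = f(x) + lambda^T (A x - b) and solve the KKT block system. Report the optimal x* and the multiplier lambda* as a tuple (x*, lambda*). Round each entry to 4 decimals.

Form the Lagrangian:
  L(x, lambda) = (1/2) x^T Q x + c^T x + lambda^T (A x - b)
Stationarity (grad_x L = 0): Q x + c + A^T lambda = 0.
Primal feasibility: A x = b.

This gives the KKT block system:
  [ Q   A^T ] [ x     ]   [-c ]
  [ A    0  ] [ lambda ] = [ b ]

Solving the linear system:
  x*      = (-0.68, 0, -2.2267)
  lambda* = (-0.1467, -2.48)
  f(x*)   = 0.0733

x* = (-0.68, 0, -2.2267), lambda* = (-0.1467, -2.48)


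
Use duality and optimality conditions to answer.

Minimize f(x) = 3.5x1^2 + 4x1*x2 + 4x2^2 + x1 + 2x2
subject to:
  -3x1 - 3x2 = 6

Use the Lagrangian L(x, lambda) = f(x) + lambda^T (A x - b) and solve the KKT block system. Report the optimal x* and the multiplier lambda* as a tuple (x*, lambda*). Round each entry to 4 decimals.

Form the Lagrangian:
  L(x, lambda) = (1/2) x^T Q x + c^T x + lambda^T (A x - b)
Stationarity (grad_x L = 0): Q x + c + A^T lambda = 0.
Primal feasibility: A x = b.

This gives the KKT block system:
  [ Q   A^T ] [ x     ]   [-c ]
  [ A    0  ] [ lambda ] = [ b ]

Solving the linear system:
  x*      = (-1, -1)
  lambda* = (-3.3333)
  f(x*)   = 8.5

x* = (-1, -1), lambda* = (-3.3333)


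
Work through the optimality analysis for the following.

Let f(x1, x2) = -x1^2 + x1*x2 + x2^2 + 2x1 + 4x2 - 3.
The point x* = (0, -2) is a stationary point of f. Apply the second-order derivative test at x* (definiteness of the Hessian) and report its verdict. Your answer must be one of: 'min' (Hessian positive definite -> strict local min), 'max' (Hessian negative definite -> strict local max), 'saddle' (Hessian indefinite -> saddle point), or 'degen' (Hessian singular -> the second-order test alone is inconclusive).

Compute the Hessian H = grad^2 f:
  H = [[-2, 1], [1, 2]]
Verify stationarity: grad f(x*) = H x* + g = (0, 0).
Eigenvalues of H: -2.2361, 2.2361.
Eigenvalues have mixed signs, so H is indefinite -> x* is a saddle point.

saddle


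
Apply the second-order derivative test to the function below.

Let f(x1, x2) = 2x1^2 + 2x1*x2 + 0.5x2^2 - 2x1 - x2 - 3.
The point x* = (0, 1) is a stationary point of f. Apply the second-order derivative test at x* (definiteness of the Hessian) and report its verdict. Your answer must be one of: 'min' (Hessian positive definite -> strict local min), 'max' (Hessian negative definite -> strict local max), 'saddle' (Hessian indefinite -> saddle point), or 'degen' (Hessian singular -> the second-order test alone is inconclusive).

Compute the Hessian H = grad^2 f:
  H = [[4, 2], [2, 1]]
Verify stationarity: grad f(x*) = H x* + g = (0, 0).
Eigenvalues of H: 0, 5.
H has a zero eigenvalue (singular; positive semidefinite but not definite), so H is neither positive definite, negative definite, nor indefinite. The second-order test alone is inconclusive -> degen.
(Indeed, f is constant along the null direction of H through x*, so x* is not a strict local extremum.)

degen


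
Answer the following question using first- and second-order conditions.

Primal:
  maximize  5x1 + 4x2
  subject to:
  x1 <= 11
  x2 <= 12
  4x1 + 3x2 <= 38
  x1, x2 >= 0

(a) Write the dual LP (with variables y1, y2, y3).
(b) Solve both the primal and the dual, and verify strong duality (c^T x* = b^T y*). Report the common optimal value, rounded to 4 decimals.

The standard primal-dual pair for 'max c^T x s.t. A x <= b, x >= 0' is:
  Dual:  min b^T y  s.t.  A^T y >= c,  y >= 0.

So the dual LP is:
  minimize  11y1 + 12y2 + 38y3
  subject to:
    y1 + 4y3 >= 5
    y2 + 3y3 >= 4
    y1, y2, y3 >= 0

Solving the primal: x* = (0.5, 12).
  primal value c^T x* = 50.5.
Solving the dual: y* = (0, 0.25, 1.25).
  dual value b^T y* = 50.5.
Strong duality: c^T x* = b^T y*. Confirmed.

50.5


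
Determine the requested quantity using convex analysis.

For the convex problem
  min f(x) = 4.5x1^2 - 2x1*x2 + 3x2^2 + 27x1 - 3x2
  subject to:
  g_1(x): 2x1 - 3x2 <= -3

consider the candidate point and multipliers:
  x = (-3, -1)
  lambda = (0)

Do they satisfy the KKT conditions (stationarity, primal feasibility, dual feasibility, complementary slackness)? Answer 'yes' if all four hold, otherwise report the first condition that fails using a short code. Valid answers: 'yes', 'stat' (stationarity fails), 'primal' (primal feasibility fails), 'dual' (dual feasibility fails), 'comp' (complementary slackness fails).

Gradient of f: grad f(x) = Q x + c = (2, -3)
Constraint values g_i(x) = a_i^T x - b_i:
  g_1((-3, -1)) = 0
Stationarity residual: grad f(x) + sum_i lambda_i a_i = (2, -3)
  -> stationarity FAILS
Primal feasibility (all g_i <= 0): OK
Dual feasibility (all lambda_i >= 0): OK
Complementary slackness (lambda_i * g_i(x) = 0 for all i): OK

Verdict: the first failing condition is stationarity -> stat.

stat


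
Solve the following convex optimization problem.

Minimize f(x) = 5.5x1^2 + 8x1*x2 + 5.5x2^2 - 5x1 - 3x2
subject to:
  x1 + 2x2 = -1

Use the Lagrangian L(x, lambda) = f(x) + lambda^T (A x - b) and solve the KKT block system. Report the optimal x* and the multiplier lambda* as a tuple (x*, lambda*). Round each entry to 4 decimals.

Form the Lagrangian:
  L(x, lambda) = (1/2) x^T Q x + c^T x + lambda^T (A x - b)
Stationarity (grad_x L = 0): Q x + c + A^T lambda = 0.
Primal feasibility: A x = b.

This gives the KKT block system:
  [ Q   A^T ] [ x     ]   [-c ]
  [ A    0  ] [ lambda ] = [ b ]

Solving the linear system:
  x*      = (0.8261, -0.913)
  lambda* = (3.2174)
  f(x*)   = 0.913

x* = (0.8261, -0.913), lambda* = (3.2174)


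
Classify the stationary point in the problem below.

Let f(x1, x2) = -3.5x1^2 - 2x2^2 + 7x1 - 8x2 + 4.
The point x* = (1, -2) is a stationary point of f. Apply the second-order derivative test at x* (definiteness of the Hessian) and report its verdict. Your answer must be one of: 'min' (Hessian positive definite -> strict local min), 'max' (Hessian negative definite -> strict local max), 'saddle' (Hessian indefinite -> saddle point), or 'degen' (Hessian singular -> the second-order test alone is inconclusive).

Compute the Hessian H = grad^2 f:
  H = [[-7, 0], [0, -4]]
Verify stationarity: grad f(x*) = H x* + g = (0, 0).
Eigenvalues of H: -7, -4.
Both eigenvalues < 0, so H is negative definite -> x* is a strict local max.

max


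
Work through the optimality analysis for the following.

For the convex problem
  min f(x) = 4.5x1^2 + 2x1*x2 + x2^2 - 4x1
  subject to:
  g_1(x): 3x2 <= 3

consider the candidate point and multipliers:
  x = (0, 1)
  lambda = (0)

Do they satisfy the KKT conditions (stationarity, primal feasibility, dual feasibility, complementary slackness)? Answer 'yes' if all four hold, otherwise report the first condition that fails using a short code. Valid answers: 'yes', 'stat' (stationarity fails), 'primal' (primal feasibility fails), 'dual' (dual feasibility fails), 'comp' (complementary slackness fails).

Gradient of f: grad f(x) = Q x + c = (-2, 2)
Constraint values g_i(x) = a_i^T x - b_i:
  g_1((0, 1)) = 0
Stationarity residual: grad f(x) + sum_i lambda_i a_i = (-2, 2)
  -> stationarity FAILS
Primal feasibility (all g_i <= 0): OK
Dual feasibility (all lambda_i >= 0): OK
Complementary slackness (lambda_i * g_i(x) = 0 for all i): OK

Verdict: the first failing condition is stationarity -> stat.

stat


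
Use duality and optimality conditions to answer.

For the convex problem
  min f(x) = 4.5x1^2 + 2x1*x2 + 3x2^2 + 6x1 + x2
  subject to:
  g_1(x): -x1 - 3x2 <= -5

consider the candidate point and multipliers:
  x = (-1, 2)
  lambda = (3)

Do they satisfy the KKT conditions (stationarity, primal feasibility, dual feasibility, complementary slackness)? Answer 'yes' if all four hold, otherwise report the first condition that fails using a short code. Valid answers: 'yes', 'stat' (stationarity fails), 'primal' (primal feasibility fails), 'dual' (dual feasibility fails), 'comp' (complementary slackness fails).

Gradient of f: grad f(x) = Q x + c = (1, 11)
Constraint values g_i(x) = a_i^T x - b_i:
  g_1((-1, 2)) = 0
Stationarity residual: grad f(x) + sum_i lambda_i a_i = (-2, 2)
  -> stationarity FAILS
Primal feasibility (all g_i <= 0): OK
Dual feasibility (all lambda_i >= 0): OK
Complementary slackness (lambda_i * g_i(x) = 0 for all i): OK

Verdict: the first failing condition is stationarity -> stat.

stat


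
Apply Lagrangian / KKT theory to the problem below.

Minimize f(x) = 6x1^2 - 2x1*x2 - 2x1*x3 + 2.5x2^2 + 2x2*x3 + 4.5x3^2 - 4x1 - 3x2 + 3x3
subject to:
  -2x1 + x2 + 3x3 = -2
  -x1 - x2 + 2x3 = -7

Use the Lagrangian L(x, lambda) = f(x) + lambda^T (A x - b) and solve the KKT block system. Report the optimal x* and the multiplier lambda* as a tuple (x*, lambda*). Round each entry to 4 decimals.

Form the Lagrangian:
  L(x, lambda) = (1/2) x^T Q x + c^T x + lambda^T (A x - b)
Stationarity (grad_x L = 0): Q x + c + A^T lambda = 0.
Primal feasibility: A x = b.

This gives the KKT block system:
  [ Q   A^T ] [ x     ]   [-c ]
  [ A    0  ] [ lambda ] = [ b ]

Solving the linear system:
  x*      = (0.7044, 3.5409, -1.3774)
  lambda* = (-3.4717, 7.0692)
  f(x*)   = 12.4843

x* = (0.7044, 3.5409, -1.3774), lambda* = (-3.4717, 7.0692)


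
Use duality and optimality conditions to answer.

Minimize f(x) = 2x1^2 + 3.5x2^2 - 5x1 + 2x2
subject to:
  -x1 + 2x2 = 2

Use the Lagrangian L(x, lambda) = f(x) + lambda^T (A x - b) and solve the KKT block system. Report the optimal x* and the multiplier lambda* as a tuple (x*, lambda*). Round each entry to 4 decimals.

Form the Lagrangian:
  L(x, lambda) = (1/2) x^T Q x + c^T x + lambda^T (A x - b)
Stationarity (grad_x L = 0): Q x + c + A^T lambda = 0.
Primal feasibility: A x = b.

This gives the KKT block system:
  [ Q   A^T ] [ x     ]   [-c ]
  [ A    0  ] [ lambda ] = [ b ]

Solving the linear system:
  x*      = (0.087, 1.0435)
  lambda* = (-4.6522)
  f(x*)   = 5.4783

x* = (0.087, 1.0435), lambda* = (-4.6522)


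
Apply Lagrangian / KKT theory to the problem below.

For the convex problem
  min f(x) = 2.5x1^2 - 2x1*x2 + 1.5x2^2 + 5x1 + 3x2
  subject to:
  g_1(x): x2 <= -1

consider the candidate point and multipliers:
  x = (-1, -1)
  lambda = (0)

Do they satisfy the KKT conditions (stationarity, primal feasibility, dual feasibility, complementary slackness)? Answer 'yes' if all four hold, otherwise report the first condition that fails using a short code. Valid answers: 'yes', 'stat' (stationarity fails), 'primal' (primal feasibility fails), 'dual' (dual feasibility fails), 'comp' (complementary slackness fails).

Gradient of f: grad f(x) = Q x + c = (2, 2)
Constraint values g_i(x) = a_i^T x - b_i:
  g_1((-1, -1)) = 0
Stationarity residual: grad f(x) + sum_i lambda_i a_i = (2, 2)
  -> stationarity FAILS
Primal feasibility (all g_i <= 0): OK
Dual feasibility (all lambda_i >= 0): OK
Complementary slackness (lambda_i * g_i(x) = 0 for all i): OK

Verdict: the first failing condition is stationarity -> stat.

stat


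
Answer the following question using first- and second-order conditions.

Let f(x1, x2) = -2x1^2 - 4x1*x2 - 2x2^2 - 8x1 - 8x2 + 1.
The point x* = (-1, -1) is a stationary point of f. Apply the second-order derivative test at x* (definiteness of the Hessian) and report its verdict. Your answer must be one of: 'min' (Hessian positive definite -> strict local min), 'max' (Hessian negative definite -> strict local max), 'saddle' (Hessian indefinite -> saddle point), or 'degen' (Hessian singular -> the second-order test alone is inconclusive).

Compute the Hessian H = grad^2 f:
  H = [[-4, -4], [-4, -4]]
Verify stationarity: grad f(x*) = H x* + g = (0, 0).
Eigenvalues of H: -8, 0.
H has a zero eigenvalue (singular; negative semidefinite but not definite), so H is neither positive definite, negative definite, nor indefinite. The second-order test alone is inconclusive -> degen.
(Indeed, f is constant along the null direction of H through x*, so x* is not a strict local extremum.)

degen


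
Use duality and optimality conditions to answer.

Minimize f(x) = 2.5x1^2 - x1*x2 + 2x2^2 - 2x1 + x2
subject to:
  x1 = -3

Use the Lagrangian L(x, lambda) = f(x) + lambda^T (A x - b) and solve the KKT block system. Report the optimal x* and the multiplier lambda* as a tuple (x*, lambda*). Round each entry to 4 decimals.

Form the Lagrangian:
  L(x, lambda) = (1/2) x^T Q x + c^T x + lambda^T (A x - b)
Stationarity (grad_x L = 0): Q x + c + A^T lambda = 0.
Primal feasibility: A x = b.

This gives the KKT block system:
  [ Q   A^T ] [ x     ]   [-c ]
  [ A    0  ] [ lambda ] = [ b ]

Solving the linear system:
  x*      = (-3, -1)
  lambda* = (16)
  f(x*)   = 26.5

x* = (-3, -1), lambda* = (16)


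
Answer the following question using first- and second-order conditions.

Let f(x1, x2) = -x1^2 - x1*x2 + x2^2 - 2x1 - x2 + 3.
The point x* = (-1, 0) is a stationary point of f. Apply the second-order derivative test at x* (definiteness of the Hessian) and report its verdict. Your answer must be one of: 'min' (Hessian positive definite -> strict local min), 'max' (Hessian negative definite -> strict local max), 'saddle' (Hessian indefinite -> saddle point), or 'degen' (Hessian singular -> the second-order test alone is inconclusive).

Compute the Hessian H = grad^2 f:
  H = [[-2, -1], [-1, 2]]
Verify stationarity: grad f(x*) = H x* + g = (0, 0).
Eigenvalues of H: -2.2361, 2.2361.
Eigenvalues have mixed signs, so H is indefinite -> x* is a saddle point.

saddle


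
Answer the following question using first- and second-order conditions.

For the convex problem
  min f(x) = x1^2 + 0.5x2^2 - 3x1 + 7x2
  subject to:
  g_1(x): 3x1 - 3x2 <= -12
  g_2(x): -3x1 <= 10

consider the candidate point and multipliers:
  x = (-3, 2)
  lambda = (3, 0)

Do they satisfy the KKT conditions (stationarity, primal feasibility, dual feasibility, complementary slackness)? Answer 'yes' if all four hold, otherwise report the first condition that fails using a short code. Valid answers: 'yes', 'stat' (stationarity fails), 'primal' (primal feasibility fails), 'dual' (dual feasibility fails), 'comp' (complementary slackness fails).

Gradient of f: grad f(x) = Q x + c = (-9, 9)
Constraint values g_i(x) = a_i^T x - b_i:
  g_1((-3, 2)) = -3
  g_2((-3, 2)) = -1
Stationarity residual: grad f(x) + sum_i lambda_i a_i = (0, 0)
  -> stationarity OK
Primal feasibility (all g_i <= 0): OK
Dual feasibility (all lambda_i >= 0): OK
Complementary slackness (lambda_i * g_i(x) = 0 for all i): FAILS

Verdict: the first failing condition is complementary_slackness -> comp.

comp


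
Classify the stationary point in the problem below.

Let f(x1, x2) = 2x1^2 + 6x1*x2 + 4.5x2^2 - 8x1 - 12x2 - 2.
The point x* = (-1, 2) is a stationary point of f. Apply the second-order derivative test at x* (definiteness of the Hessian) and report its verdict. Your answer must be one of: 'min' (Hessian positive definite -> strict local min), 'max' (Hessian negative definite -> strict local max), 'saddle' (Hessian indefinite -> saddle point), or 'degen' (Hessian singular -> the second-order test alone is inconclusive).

Compute the Hessian H = grad^2 f:
  H = [[4, 6], [6, 9]]
Verify stationarity: grad f(x*) = H x* + g = (0, 0).
Eigenvalues of H: 0, 13.
H has a zero eigenvalue (singular; positive semidefinite but not definite), so H is neither positive definite, negative definite, nor indefinite. The second-order test alone is inconclusive -> degen.
(Indeed, f is constant along the null direction of H through x*, so x* is not a strict local extremum.)

degen


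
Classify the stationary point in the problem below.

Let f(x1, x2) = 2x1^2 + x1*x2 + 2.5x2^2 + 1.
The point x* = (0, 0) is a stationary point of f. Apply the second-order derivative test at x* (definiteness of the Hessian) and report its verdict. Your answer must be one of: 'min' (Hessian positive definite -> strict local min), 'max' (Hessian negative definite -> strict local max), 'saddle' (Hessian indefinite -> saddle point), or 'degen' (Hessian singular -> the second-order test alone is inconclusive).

Compute the Hessian H = grad^2 f:
  H = [[4, 1], [1, 5]]
Verify stationarity: grad f(x*) = H x* + g = (0, 0).
Eigenvalues of H: 3.382, 5.618.
Both eigenvalues > 0, so H is positive definite -> x* is a strict local min.

min


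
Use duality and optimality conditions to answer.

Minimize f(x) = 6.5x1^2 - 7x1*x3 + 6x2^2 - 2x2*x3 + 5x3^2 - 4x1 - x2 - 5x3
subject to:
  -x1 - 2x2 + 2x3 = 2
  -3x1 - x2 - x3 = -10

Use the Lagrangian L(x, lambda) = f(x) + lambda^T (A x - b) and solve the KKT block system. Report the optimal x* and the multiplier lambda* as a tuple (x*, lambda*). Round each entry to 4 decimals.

Form the Lagrangian:
  L(x, lambda) = (1/2) x^T Q x + c^T x + lambda^T (A x - b)
Stationarity (grad_x L = 0): Q x + c + A^T lambda = 0.
Primal feasibility: A x = b.

This gives the KKT block system:
  [ Q   A^T ] [ x     ]   [-c ]
  [ A    0  ] [ lambda ] = [ b ]

Solving the linear system:
  x*      = (2.2563, 0.5514, 2.6796)
  lambda* = (-1.1602, 2.5784)
  f(x*)   = 2.5649

x* = (2.2563, 0.5514, 2.6796), lambda* = (-1.1602, 2.5784)


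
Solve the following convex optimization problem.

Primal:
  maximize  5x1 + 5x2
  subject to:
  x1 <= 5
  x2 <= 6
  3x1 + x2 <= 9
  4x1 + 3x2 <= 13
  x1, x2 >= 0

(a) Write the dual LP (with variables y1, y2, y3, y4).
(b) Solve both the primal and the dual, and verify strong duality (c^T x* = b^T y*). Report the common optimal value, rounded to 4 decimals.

The standard primal-dual pair for 'max c^T x s.t. A x <= b, x >= 0' is:
  Dual:  min b^T y  s.t.  A^T y >= c,  y >= 0.

So the dual LP is:
  minimize  5y1 + 6y2 + 9y3 + 13y4
  subject to:
    y1 + 3y3 + 4y4 >= 5
    y2 + y3 + 3y4 >= 5
    y1, y2, y3, y4 >= 0

Solving the primal: x* = (0, 4.3333).
  primal value c^T x* = 21.6667.
Solving the dual: y* = (0, 0, 0, 1.6667).
  dual value b^T y* = 21.6667.
Strong duality: c^T x* = b^T y*. Confirmed.

21.6667


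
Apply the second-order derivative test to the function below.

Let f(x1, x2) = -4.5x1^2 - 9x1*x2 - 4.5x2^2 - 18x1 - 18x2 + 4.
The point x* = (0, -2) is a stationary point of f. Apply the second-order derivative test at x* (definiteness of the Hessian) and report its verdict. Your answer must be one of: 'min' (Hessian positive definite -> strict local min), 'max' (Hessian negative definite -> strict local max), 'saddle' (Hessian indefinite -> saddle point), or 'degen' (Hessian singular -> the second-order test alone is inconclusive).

Compute the Hessian H = grad^2 f:
  H = [[-9, -9], [-9, -9]]
Verify stationarity: grad f(x*) = H x* + g = (0, 0).
Eigenvalues of H: -18, 0.
H has a zero eigenvalue (singular; negative semidefinite but not definite), so H is neither positive definite, negative definite, nor indefinite. The second-order test alone is inconclusive -> degen.
(Indeed, f is constant along the null direction of H through x*, so x* is not a strict local extremum.)

degen


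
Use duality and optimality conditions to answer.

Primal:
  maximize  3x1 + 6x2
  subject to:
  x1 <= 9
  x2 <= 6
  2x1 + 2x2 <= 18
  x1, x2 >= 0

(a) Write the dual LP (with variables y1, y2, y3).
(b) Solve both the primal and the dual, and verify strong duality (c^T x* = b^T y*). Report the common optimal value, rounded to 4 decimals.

The standard primal-dual pair for 'max c^T x s.t. A x <= b, x >= 0' is:
  Dual:  min b^T y  s.t.  A^T y >= c,  y >= 0.

So the dual LP is:
  minimize  9y1 + 6y2 + 18y3
  subject to:
    y1 + 2y3 >= 3
    y2 + 2y3 >= 6
    y1, y2, y3 >= 0

Solving the primal: x* = (3, 6).
  primal value c^T x* = 45.
Solving the dual: y* = (0, 3, 1.5).
  dual value b^T y* = 45.
Strong duality: c^T x* = b^T y*. Confirmed.

45


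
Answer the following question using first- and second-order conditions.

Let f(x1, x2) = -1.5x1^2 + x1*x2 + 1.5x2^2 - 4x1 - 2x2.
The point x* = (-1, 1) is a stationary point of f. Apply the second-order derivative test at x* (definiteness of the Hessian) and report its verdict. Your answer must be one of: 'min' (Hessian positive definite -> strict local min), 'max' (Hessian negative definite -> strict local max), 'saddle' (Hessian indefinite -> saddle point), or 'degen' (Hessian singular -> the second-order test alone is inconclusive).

Compute the Hessian H = grad^2 f:
  H = [[-3, 1], [1, 3]]
Verify stationarity: grad f(x*) = H x* + g = (0, 0).
Eigenvalues of H: -3.1623, 3.1623.
Eigenvalues have mixed signs, so H is indefinite -> x* is a saddle point.

saddle


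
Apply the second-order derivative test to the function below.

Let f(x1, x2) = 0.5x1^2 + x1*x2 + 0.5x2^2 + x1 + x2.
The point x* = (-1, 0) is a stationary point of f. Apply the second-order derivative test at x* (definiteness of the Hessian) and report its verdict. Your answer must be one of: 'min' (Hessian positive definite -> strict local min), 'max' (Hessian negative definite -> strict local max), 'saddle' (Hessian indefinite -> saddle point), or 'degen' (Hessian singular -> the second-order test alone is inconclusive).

Compute the Hessian H = grad^2 f:
  H = [[1, 1], [1, 1]]
Verify stationarity: grad f(x*) = H x* + g = (0, 0).
Eigenvalues of H: 0, 2.
H has a zero eigenvalue (singular; positive semidefinite but not definite), so H is neither positive definite, negative definite, nor indefinite. The second-order test alone is inconclusive -> degen.
(Indeed, f is constant along the null direction of H through x*, so x* is not a strict local extremum.)

degen


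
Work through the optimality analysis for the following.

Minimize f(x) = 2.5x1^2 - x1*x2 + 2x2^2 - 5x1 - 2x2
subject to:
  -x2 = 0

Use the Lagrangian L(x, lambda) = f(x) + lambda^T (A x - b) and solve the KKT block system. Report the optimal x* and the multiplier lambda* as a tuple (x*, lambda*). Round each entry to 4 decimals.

Form the Lagrangian:
  L(x, lambda) = (1/2) x^T Q x + c^T x + lambda^T (A x - b)
Stationarity (grad_x L = 0): Q x + c + A^T lambda = 0.
Primal feasibility: A x = b.

This gives the KKT block system:
  [ Q   A^T ] [ x     ]   [-c ]
  [ A    0  ] [ lambda ] = [ b ]

Solving the linear system:
  x*      = (1, 0)
  lambda* = (-3)
  f(x*)   = -2.5

x* = (1, 0), lambda* = (-3)


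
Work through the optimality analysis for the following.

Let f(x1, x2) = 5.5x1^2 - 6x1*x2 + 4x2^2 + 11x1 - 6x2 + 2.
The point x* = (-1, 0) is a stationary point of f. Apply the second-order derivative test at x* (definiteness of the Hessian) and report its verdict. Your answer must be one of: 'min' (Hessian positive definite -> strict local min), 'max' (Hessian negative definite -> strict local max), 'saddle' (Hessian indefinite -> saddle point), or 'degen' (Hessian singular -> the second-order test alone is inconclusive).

Compute the Hessian H = grad^2 f:
  H = [[11, -6], [-6, 8]]
Verify stationarity: grad f(x*) = H x* + g = (0, 0).
Eigenvalues of H: 3.3153, 15.6847.
Both eigenvalues > 0, so H is positive definite -> x* is a strict local min.

min


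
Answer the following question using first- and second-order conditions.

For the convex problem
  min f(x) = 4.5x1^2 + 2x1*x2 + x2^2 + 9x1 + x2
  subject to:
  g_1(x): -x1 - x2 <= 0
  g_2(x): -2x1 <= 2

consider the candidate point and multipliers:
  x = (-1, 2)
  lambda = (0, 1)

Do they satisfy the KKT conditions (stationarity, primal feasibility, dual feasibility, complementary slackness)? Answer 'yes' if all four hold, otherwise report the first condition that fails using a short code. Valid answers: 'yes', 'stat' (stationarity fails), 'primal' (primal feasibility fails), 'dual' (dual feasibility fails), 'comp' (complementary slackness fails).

Gradient of f: grad f(x) = Q x + c = (4, 3)
Constraint values g_i(x) = a_i^T x - b_i:
  g_1((-1, 2)) = -1
  g_2((-1, 2)) = 0
Stationarity residual: grad f(x) + sum_i lambda_i a_i = (2, 3)
  -> stationarity FAILS
Primal feasibility (all g_i <= 0): OK
Dual feasibility (all lambda_i >= 0): OK
Complementary slackness (lambda_i * g_i(x) = 0 for all i): OK

Verdict: the first failing condition is stationarity -> stat.

stat


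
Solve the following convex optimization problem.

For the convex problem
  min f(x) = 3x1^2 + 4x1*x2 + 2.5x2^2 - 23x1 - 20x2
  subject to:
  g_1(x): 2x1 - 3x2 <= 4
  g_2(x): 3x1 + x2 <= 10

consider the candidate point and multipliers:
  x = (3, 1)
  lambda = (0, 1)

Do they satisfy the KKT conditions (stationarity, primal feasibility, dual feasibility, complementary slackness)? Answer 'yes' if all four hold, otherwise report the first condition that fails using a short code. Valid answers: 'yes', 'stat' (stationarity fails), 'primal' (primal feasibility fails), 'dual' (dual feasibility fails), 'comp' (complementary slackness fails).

Gradient of f: grad f(x) = Q x + c = (-1, -3)
Constraint values g_i(x) = a_i^T x - b_i:
  g_1((3, 1)) = -1
  g_2((3, 1)) = 0
Stationarity residual: grad f(x) + sum_i lambda_i a_i = (2, -2)
  -> stationarity FAILS
Primal feasibility (all g_i <= 0): OK
Dual feasibility (all lambda_i >= 0): OK
Complementary slackness (lambda_i * g_i(x) = 0 for all i): OK

Verdict: the first failing condition is stationarity -> stat.

stat


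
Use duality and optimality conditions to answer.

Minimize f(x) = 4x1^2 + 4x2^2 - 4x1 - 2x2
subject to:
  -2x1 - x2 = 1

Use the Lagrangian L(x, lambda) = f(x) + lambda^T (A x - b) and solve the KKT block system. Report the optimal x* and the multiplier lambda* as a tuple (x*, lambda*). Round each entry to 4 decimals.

Form the Lagrangian:
  L(x, lambda) = (1/2) x^T Q x + c^T x + lambda^T (A x - b)
Stationarity (grad_x L = 0): Q x + c + A^T lambda = 0.
Primal feasibility: A x = b.

This gives the KKT block system:
  [ Q   A^T ] [ x     ]   [-c ]
  [ A    0  ] [ lambda ] = [ b ]

Solving the linear system:
  x*      = (-0.4, -0.2)
  lambda* = (-3.6)
  f(x*)   = 2.8

x* = (-0.4, -0.2), lambda* = (-3.6)


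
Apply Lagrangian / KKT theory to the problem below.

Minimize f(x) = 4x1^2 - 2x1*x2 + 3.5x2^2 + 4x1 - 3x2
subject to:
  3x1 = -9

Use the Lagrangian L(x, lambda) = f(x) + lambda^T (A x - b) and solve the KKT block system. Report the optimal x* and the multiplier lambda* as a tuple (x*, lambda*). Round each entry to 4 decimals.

Form the Lagrangian:
  L(x, lambda) = (1/2) x^T Q x + c^T x + lambda^T (A x - b)
Stationarity (grad_x L = 0): Q x + c + A^T lambda = 0.
Primal feasibility: A x = b.

This gives the KKT block system:
  [ Q   A^T ] [ x     ]   [-c ]
  [ A    0  ] [ lambda ] = [ b ]

Solving the linear system:
  x*      = (-3, -0.4286)
  lambda* = (6.381)
  f(x*)   = 23.3571

x* = (-3, -0.4286), lambda* = (6.381)


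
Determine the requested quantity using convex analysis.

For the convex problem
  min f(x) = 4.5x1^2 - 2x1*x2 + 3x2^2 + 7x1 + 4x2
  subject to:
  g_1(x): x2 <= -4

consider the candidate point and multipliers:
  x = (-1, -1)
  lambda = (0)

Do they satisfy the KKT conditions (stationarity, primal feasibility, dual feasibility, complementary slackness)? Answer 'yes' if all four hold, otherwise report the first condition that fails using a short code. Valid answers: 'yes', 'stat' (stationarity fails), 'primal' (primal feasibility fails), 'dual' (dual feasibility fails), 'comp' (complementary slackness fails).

Gradient of f: grad f(x) = Q x + c = (0, 0)
Constraint values g_i(x) = a_i^T x - b_i:
  g_1((-1, -1)) = 3
Stationarity residual: grad f(x) + sum_i lambda_i a_i = (0, 0)
  -> stationarity OK
Primal feasibility (all g_i <= 0): FAILS
Dual feasibility (all lambda_i >= 0): OK
Complementary slackness (lambda_i * g_i(x) = 0 for all i): OK

Verdict: the first failing condition is primal_feasibility -> primal.

primal


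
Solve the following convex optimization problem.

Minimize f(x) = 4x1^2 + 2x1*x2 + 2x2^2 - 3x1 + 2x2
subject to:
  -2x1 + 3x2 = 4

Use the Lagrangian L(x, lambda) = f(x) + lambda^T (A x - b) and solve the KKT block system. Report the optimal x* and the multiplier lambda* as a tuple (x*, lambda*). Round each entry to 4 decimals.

Form the Lagrangian:
  L(x, lambda) = (1/2) x^T Q x + c^T x + lambda^T (A x - b)
Stationarity (grad_x L = 0): Q x + c + A^T lambda = 0.
Primal feasibility: A x = b.

This gives the KKT block system:
  [ Q   A^T ] [ x     ]   [-c ]
  [ A    0  ] [ lambda ] = [ b ]

Solving the linear system:
  x*      = (-0.3661, 1.0893)
  lambda* = (-1.875)
  f(x*)   = 5.3884

x* = (-0.3661, 1.0893), lambda* = (-1.875)


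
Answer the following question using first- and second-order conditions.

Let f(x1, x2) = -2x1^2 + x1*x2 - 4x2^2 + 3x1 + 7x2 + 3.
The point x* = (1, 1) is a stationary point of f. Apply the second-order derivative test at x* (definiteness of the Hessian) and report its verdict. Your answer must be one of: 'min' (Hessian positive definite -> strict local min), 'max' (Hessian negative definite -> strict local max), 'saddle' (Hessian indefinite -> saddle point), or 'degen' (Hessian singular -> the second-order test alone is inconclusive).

Compute the Hessian H = grad^2 f:
  H = [[-4, 1], [1, -8]]
Verify stationarity: grad f(x*) = H x* + g = (0, 0).
Eigenvalues of H: -8.2361, -3.7639.
Both eigenvalues < 0, so H is negative definite -> x* is a strict local max.

max


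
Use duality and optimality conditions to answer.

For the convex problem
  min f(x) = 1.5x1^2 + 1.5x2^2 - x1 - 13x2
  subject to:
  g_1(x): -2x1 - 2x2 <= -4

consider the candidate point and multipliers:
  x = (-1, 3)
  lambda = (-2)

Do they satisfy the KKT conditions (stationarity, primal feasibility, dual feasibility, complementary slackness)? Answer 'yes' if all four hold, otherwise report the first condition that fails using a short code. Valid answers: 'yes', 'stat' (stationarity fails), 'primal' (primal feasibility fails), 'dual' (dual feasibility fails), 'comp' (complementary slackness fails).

Gradient of f: grad f(x) = Q x + c = (-4, -4)
Constraint values g_i(x) = a_i^T x - b_i:
  g_1((-1, 3)) = 0
Stationarity residual: grad f(x) + sum_i lambda_i a_i = (0, 0)
  -> stationarity OK
Primal feasibility (all g_i <= 0): OK
Dual feasibility (all lambda_i >= 0): FAILS
Complementary slackness (lambda_i * g_i(x) = 0 for all i): OK

Verdict: the first failing condition is dual_feasibility -> dual.

dual


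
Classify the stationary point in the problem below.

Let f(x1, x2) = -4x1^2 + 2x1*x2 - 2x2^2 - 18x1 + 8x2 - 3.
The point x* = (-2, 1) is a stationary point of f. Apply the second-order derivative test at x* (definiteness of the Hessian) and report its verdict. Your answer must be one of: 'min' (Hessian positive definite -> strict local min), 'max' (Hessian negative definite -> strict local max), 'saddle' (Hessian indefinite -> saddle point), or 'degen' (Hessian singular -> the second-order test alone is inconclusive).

Compute the Hessian H = grad^2 f:
  H = [[-8, 2], [2, -4]]
Verify stationarity: grad f(x*) = H x* + g = (0, 0).
Eigenvalues of H: -8.8284, -3.1716.
Both eigenvalues < 0, so H is negative definite -> x* is a strict local max.

max


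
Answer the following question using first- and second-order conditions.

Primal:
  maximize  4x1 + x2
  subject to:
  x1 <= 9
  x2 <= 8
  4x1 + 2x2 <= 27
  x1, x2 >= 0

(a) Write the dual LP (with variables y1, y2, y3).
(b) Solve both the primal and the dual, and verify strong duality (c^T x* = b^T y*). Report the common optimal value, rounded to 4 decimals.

The standard primal-dual pair for 'max c^T x s.t. A x <= b, x >= 0' is:
  Dual:  min b^T y  s.t.  A^T y >= c,  y >= 0.

So the dual LP is:
  minimize  9y1 + 8y2 + 27y3
  subject to:
    y1 + 4y3 >= 4
    y2 + 2y3 >= 1
    y1, y2, y3 >= 0

Solving the primal: x* = (6.75, 0).
  primal value c^T x* = 27.
Solving the dual: y* = (0, 0, 1).
  dual value b^T y* = 27.
Strong duality: c^T x* = b^T y*. Confirmed.

27


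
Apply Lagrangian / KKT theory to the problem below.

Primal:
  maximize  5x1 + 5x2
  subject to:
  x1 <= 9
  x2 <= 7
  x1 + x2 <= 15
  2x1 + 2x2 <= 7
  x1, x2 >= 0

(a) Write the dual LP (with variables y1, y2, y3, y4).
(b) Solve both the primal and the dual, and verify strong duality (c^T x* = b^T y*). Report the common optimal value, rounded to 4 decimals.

The standard primal-dual pair for 'max c^T x s.t. A x <= b, x >= 0' is:
  Dual:  min b^T y  s.t.  A^T y >= c,  y >= 0.

So the dual LP is:
  minimize  9y1 + 7y2 + 15y3 + 7y4
  subject to:
    y1 + y3 + 2y4 >= 5
    y2 + y3 + 2y4 >= 5
    y1, y2, y3, y4 >= 0

Solving the primal: x* = (3.5, 0).
  primal value c^T x* = 17.5.
Solving the dual: y* = (0, 0, 0, 2.5).
  dual value b^T y* = 17.5.
Strong duality: c^T x* = b^T y*. Confirmed.

17.5
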